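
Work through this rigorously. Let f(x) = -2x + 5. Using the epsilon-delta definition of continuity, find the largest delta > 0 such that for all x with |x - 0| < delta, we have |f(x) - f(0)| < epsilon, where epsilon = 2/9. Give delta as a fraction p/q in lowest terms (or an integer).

We compute f(0) = -2*(0) + 5 = 5.
|f(x) - f(0)| = |-2x + 5 - (5)| = |-2(x - 0)| = 2|x - 0|.
We need 2|x - 0| < 2/9, i.e. |x - 0| < 2/9 / 2 = 1/9.
So any delta <= 1/9 works. Conversely, if delta > 1/9, then x = 0 + 1/9 satisfies |x - 0| = 1/9 < delta but |f(x) - f(0)| = 2 * 1/9 = 2/9, which is not < 2/9; so no larger delta works.
Hence the largest such delta is 1/9.

1/9


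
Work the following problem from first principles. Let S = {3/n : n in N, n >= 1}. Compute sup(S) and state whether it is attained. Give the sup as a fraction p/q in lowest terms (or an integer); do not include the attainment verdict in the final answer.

Analysis:
- Values: 3, 3/2, 1, 3/4, ... strictly decreasing.
- The maximum is 3 (n=1); sup = 3 (attained).
- The set is bounded below by 0; 3/n -> 0 so 0 is the greatest lower bound.
- 0 is not in the set, so inf = 0 is not attained.
Conclusion: sup(S) = 3, attained in S.

3


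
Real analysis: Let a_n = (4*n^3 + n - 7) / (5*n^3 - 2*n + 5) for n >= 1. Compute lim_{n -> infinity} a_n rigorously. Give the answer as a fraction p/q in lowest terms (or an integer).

Divide numerator and denominator by n^3, the highest power:
numerator / n^3 = 4 + n^(-2) - 7/n^3
denominator / n^3 = 5 - 2/n^2 + 5/n^3
As n -> infinity, all terms of the form c/n^k (k >= 1) tend to 0.
So numerator / n^3 -> 4 and denominator / n^3 -> 5.
Therefore lim a_n = 4/5.

4/5


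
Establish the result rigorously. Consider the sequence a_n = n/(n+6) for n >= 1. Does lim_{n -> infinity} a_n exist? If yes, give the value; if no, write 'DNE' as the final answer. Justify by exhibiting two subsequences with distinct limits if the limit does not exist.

Examine the behaviour of a_n along subsequences.
Even-n subsequence a_{2k} = (2k)/(2k+6) -> 1. Odd-n subsequence a_{2k+1} = (2k+1)/(2k+7) -> 1. Both tend to 1, which suggests the limit is 1; verify directly.
|a_n - 1| = |n - (n+6)| / (n+6) = 6/(n+6) < 6/n for every n >= 1.
Given epsilon > 0, choose a positive integer N > 6/epsilon. Then for all n >= N, |a_n - 1| < 6/n <= 6/N < epsilon.
So by the definition of the limit, lim a_n exists and equals 1.

1


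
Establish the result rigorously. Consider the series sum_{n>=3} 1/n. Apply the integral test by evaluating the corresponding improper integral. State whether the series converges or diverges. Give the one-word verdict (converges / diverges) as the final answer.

Let f(x) = 1/x. Then f is positive, continuous, and decreasing on [3, infinity), so the integral test applies.
Compute the improper integral int_{3}^infinity f(x) dx:
  antiderivative F(x) = log(x).
  As x -> infinity, log(x) -> infinity.
  So int = infinity - log(3) = infinity. By the integral test, the series diverges.

diverges


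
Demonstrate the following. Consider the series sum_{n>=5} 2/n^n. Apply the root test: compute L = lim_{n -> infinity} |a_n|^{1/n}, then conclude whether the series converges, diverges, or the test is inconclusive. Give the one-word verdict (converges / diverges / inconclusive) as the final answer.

Let a_n denote the general term. Form |a_n|^(1/n) and simplify:
|a_n|^(1/n) = 2^(1/n)/n
Take the limit as n -> infinity: L = 0.
Since L = 0 < 1, the root test implies convergence.

converges


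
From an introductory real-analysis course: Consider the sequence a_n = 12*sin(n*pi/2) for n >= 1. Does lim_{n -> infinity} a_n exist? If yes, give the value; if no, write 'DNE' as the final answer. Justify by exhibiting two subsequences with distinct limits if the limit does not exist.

Examine the behaviour of a_n along subsequences.
a_{4k+1} = 12*sin(pi/2 + 2k*pi) = 12 -> 12. a_{4k+3} = 12*sin(3pi/2 + 2k*pi) = -12 -> -12.
Since these two subsequential limits are 12 and -12, distinct, the full sequence cannot converge (a convergent sequence has all subsequences tending to the same limit). So lim a_n does not exist.

DNE


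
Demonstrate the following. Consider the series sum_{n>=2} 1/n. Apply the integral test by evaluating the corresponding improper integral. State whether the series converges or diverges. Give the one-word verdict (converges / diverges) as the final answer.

Let f(x) = 1/x. Then f is positive, continuous, and decreasing on [2, infinity), so the integral test applies.
Compute the improper integral int_{2}^infinity f(x) dx:
  antiderivative F(x) = log(x).
  As x -> infinity, log(x) -> infinity.
  So int = infinity - log(2) = infinity. By the integral test, the series diverges.

diverges


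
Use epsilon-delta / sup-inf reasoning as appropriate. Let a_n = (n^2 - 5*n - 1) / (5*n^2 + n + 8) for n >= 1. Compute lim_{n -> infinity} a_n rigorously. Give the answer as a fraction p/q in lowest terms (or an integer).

Divide numerator and denominator by n^2, the highest power:
numerator / n^2 = 1 - 5/n - 1/n^2
denominator / n^2 = 5 + 1/n + 8/n^2
As n -> infinity, all terms of the form c/n^k (k >= 1) tend to 0.
So numerator / n^2 -> 1 and denominator / n^2 -> 5.
Therefore lim a_n = 1/5.

1/5


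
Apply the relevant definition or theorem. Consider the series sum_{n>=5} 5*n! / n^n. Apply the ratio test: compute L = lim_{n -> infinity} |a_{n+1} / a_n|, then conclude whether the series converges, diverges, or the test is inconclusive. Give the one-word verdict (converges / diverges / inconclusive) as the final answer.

Let a_n denote the general term. Form the ratio a_{n+1}/a_n and simplify:
a_{n+1}/a_n = (n/(n + 1))^n
Take the limit as n -> infinity: L = exp(-1).
Since L = exp(-1) < 1, the ratio test implies the series converges.

converges


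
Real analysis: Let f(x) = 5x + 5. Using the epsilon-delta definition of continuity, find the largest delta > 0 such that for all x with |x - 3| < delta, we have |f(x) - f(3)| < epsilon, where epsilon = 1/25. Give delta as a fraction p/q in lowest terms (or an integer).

We compute f(3) = 5*(3) + 5 = 20.
|f(x) - f(3)| = |5x + 5 - (20)| = |5(x - 3)| = 5|x - 3|.
We need 5|x - 3| < 1/25, i.e. |x - 3| < 1/25 / 5 = 1/125.
So any delta <= 1/125 works. Conversely, if delta > 1/125, then x = 3 + 1/125 satisfies |x - 3| = 1/125 < delta but |f(x) - f(3)| = 5 * 1/125 = 1/25, which is not < 1/25; so no larger delta works.
Hence the largest such delta is 1/125.

1/125


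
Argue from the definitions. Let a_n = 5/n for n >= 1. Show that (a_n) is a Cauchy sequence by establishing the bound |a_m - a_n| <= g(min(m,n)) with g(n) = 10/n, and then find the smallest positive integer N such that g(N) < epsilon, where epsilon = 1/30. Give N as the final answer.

For any m, n >= 1, by the triangle inequality:
|a_m - a_n| = |5/m - 5/n| <= 5*1/m + 5*1/n <= 10/min(m,n).
So g(n) = 10/n bounds the Cauchy difference. Since g(n) -> 0, (a_n) is Cauchy.
Now solve g(N) < 1/30: 10/N < 1/30 <=> N > 10 / (1/30) = 300.
The smallest integer strictly greater than 300 is N = 301.
Check: g(301) = 10/301 = 10/301 < 1/30; g(300) = 1/30 >= 1/30. So N = 301.

301


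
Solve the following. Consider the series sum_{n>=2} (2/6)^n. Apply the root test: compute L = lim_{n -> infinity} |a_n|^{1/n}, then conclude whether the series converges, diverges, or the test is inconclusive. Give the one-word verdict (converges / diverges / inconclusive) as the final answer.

Let a_n denote the general term. Form |a_n|^(1/n) and simplify:
|a_n|^(1/n) = 1/3
Take the limit as n -> infinity: L = 1/3.
Since L = 1/3 < 1, the root test implies convergence.

converges


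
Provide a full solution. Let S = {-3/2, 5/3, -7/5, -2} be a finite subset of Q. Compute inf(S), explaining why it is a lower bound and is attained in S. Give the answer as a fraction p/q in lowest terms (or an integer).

S is finite, so inf(S) = min(S).
Sorted increasing:
-2, -3/2, -7/5, 5/3
The extremum is -2.
For every x in S, x >= -2. And -2 is in S, so it is attained.
Therefore inf(S) = -2.

-2


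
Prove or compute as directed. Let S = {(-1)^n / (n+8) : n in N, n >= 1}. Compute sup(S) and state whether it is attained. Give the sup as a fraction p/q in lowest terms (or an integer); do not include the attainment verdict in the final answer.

Analysis:
- Values: -1/9, 1/10, -1/11, 1/12, -1/13, ...
- Positive terms (even n): 1/(2+8), 1/(4+8), ... decreasing -> max = 1/10 (n=2).
- Negative terms (odd n): -1/(1+8), -1/(3+8), ... increasing -> min = -1/9 (n=1).
- So sup = 1/10 (attained at n=2); inf = -1/9 (attained at n=1).
Conclusion: sup(S) = 1/10, attained in S.

1/10


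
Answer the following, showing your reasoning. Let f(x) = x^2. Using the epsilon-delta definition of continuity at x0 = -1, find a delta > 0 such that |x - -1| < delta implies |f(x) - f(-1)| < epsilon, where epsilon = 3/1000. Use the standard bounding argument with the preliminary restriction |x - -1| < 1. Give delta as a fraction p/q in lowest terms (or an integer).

Factor: |x^2 - (-1)^2| = |x - -1| * |x + -1|.
Impose |x - -1| < 1 first. Then |x + -1| = |(x - -1) + 2*(-1)| <= |x - -1| + 2*|-1| < 1 + 2 = 3.
So |x^2 - (-1)^2| < delta * 3.
We need delta * 3 <= 3/1000, i.e. delta <= 3/1000/3 = 1/1000.
Since 1/1000 < 1, this is tighter than 1; take delta = 1/1000.
So delta = 1/1000 works.

1/1000


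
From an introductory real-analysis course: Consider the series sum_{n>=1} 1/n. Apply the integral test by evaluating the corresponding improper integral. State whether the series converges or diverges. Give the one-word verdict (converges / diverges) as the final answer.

Let f(x) = 1/x. Then f is positive, continuous, and decreasing on [1, infinity), so the integral test applies.
Compute the improper integral int_{1}^infinity f(x) dx:
  antiderivative F(x) = log(x).
  As x -> infinity, log(x) -> infinity.
  So int = infinity - log(1) = infinity. By the integral test, the series diverges.

diverges


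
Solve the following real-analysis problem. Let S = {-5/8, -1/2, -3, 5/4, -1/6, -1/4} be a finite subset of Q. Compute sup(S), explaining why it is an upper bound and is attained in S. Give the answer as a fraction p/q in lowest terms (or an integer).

S is finite, so sup(S) = max(S).
Sorted decreasing:
5/4, -1/6, -1/4, -1/2, -5/8, -3
The extremum is 5/4.
For every x in S, x <= 5/4. And 5/4 is in S, so it is attained.
Therefore sup(S) = 5/4.

5/4


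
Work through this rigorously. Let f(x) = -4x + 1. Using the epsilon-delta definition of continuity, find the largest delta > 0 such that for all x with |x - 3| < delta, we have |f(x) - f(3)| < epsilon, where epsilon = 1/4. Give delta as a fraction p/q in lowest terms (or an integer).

We compute f(3) = -4*(3) + 1 = -11.
|f(x) - f(3)| = |-4x + 1 - (-11)| = |-4(x - 3)| = 4|x - 3|.
We need 4|x - 3| < 1/4, i.e. |x - 3| < 1/4 / 4 = 1/16.
So any delta <= 1/16 works. Conversely, if delta > 1/16, then x = 3 + 1/16 satisfies |x - 3| = 1/16 < delta but |f(x) - f(3)| = 4 * 1/16 = 1/4, which is not < 1/4; so no larger delta works.
Hence the largest such delta is 1/16.

1/16


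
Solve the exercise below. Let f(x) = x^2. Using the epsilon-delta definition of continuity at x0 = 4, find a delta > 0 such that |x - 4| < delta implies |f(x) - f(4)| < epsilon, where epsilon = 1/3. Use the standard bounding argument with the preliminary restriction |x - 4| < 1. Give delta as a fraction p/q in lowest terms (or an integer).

Factor: |x^2 - (4)^2| = |x - 4| * |x + 4|.
Impose |x - 4| < 1 first. Then |x + 4| = |(x - 4) + 2*(4)| <= |x - 4| + 2*|4| < 1 + 8 = 9.
So |x^2 - (4)^2| < delta * 9.
We need delta * 9 <= 1/3, i.e. delta <= 1/3/9 = 1/27.
Since 1/27 < 1, this is tighter than 1; take delta = 1/27.
So delta = 1/27 works.

1/27


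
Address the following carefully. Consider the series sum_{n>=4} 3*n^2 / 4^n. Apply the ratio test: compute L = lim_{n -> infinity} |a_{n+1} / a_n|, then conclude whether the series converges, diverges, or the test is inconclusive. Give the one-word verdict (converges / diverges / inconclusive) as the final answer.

Let a_n denote the general term. Form the ratio a_{n+1}/a_n and simplify:
a_{n+1}/a_n = (n + 1)^2/(4*n^2)
Take the limit as n -> infinity: L = 1/4.
Since L = 1/4 < 1, the ratio test implies the series converges.

converges


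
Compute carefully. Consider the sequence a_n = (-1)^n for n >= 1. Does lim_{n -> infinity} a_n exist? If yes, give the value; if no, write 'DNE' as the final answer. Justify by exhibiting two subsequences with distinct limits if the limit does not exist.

Examine the behaviour of a_n along subsequences.
Even-n subsequence a_{2k} = 1 -> 1. Odd-n subsequence a_{2k+1} = -1 -> -1.
Since these two subsequential limits are 1 and -1, distinct, the full sequence cannot converge (a convergent sequence has all subsequences tending to the same limit). So lim a_n does not exist.

DNE


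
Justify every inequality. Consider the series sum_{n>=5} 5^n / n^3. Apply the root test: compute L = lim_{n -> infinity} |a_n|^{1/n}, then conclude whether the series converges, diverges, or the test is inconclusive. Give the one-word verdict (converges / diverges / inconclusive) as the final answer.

Let a_n denote the general term. Form |a_n|^(1/n) and simplify:
|a_n|^(1/n) = 5/n^(3/n)
Take the limit as n -> infinity: L = 5.
Since L = 5 > 1, the root test implies divergence.

diverges


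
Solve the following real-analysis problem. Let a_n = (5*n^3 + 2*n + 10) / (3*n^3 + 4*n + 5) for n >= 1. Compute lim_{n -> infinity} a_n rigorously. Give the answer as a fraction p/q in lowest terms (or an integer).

Divide numerator and denominator by n^3, the highest power:
numerator / n^3 = 5 + 2/n^2 + 10/n^3
denominator / n^3 = 3 + 4/n^2 + 5/n^3
As n -> infinity, all terms of the form c/n^k (k >= 1) tend to 0.
So numerator / n^3 -> 5 and denominator / n^3 -> 3.
Therefore lim a_n = 5/3.

5/3


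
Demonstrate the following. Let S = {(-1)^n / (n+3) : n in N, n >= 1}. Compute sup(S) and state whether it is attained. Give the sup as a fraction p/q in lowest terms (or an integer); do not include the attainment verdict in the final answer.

Analysis:
- Values: -1/4, 1/5, -1/6, 1/7, -1/8, ...
- Positive terms (even n): 1/(2+3), 1/(4+3), ... decreasing -> max = 1/5 (n=2).
- Negative terms (odd n): -1/(1+3), -1/(3+3), ... increasing -> min = -1/4 (n=1).
- So sup = 1/5 (attained at n=2); inf = -1/4 (attained at n=1).
Conclusion: sup(S) = 1/5, attained in S.

1/5


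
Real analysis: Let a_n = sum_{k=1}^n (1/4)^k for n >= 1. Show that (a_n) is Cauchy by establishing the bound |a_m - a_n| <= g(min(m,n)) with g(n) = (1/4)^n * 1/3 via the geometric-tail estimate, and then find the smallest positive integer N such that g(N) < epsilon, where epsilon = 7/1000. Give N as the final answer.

For m > n >= 1: |a_m - a_n| = sum_{k=n+1}^m (1/4)^k < sum_{k=n+1}^infinity (1/4)^k = (1/4)^(n+1) / (1 - 1/4) = (1/4)^n * (1/4) * (4/3) = (1/4)^n * 1/3.
So g(n) = (1/4)^n / 3. Since g(n) -> 0, (a_n) is Cauchy.
Now solve g(N) < 7/1000: (1/4)^N / 3 < 7/1000 <=> 4^N > 1 / (3 * 7/1000) = 1000/21.
Check powers of 4: 4^2 = 16 <= 1000/21, 4^3 = 64 > 1000/21.
So the smallest such N is 3. Check: g(3) = 1/(3 * 64) = 1/192 < 7/1000.

3


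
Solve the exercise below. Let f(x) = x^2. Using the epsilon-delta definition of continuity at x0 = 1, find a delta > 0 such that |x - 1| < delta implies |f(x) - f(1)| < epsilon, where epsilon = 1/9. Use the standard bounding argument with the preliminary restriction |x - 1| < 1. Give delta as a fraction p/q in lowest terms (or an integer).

Factor: |x^2 - (1)^2| = |x - 1| * |x + 1|.
Impose |x - 1| < 1 first. Then |x + 1| = |(x - 1) + 2*(1)| <= |x - 1| + 2*|1| < 1 + 2 = 3.
So |x^2 - (1)^2| < delta * 3.
We need delta * 3 <= 1/9, i.e. delta <= 1/9/3 = 1/27.
Since 1/27 < 1, this is tighter than 1; take delta = 1/27.
So delta = 1/27 works.

1/27


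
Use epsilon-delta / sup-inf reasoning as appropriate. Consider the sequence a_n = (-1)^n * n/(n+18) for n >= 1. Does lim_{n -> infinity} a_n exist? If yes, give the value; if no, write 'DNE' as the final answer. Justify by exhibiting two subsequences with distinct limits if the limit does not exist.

Examine the behaviour of a_n along subsequences.
a_{2k} = 2k/(2k+18) -> 1. a_{2k+1} = -(2k+1)/(2k+19) -> -1.
Since these two subsequential limits are 1 and -1, distinct, the full sequence cannot converge (a convergent sequence has all subsequences tending to the same limit). So lim a_n does not exist.

DNE


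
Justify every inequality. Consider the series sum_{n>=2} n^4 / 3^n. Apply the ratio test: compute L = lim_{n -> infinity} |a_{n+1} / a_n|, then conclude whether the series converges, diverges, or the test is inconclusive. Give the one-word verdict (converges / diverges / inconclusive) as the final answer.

Let a_n denote the general term. Form the ratio a_{n+1}/a_n and simplify:
a_{n+1}/a_n = (n + 1)^4/(3*n^4)
Take the limit as n -> infinity: L = 1/3.
Since L = 1/3 < 1, the ratio test implies the series converges.

converges


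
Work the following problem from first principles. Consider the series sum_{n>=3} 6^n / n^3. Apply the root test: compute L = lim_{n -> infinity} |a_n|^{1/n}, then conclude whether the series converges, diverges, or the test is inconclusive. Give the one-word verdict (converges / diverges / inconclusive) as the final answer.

Let a_n denote the general term. Form |a_n|^(1/n) and simplify:
|a_n|^(1/n) = 6/n^(3/n)
Take the limit as n -> infinity: L = 6.
Since L = 6 > 1, the root test implies divergence.

diverges


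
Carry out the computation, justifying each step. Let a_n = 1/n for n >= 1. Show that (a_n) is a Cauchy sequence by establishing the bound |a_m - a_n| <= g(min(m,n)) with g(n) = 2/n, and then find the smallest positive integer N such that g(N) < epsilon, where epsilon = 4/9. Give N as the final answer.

For any m, n >= 1, by the triangle inequality:
|a_m - a_n| = |1/m - 1/n| <= 1/m + 1/n <= 2/min(m,n).
So g(n) = 2/n bounds the Cauchy difference. Since g(n) -> 0, (a_n) is Cauchy.
Now solve g(N) < 4/9: 2/N < 4/9 <=> N > 2 / (4/9) = 9/2.
The smallest integer strictly greater than 9/2 is N = 5.
Check: g(5) = 2/5 = 2/5 < 4/9; g(4) = 1/2 >= 4/9. So N = 5.

5


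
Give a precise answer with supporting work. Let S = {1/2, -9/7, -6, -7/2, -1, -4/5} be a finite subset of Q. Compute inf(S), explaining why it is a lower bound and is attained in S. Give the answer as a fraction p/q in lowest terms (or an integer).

S is finite, so inf(S) = min(S).
Sorted increasing:
-6, -7/2, -9/7, -1, -4/5, 1/2
The extremum is -6.
For every x in S, x >= -6. And -6 is in S, so it is attained.
Therefore inf(S) = -6.

-6


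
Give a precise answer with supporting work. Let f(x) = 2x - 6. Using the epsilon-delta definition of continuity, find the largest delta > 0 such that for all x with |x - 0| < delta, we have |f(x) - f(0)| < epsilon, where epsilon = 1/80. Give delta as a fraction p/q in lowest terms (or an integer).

We compute f(0) = 2*(0) - 6 = -6.
|f(x) - f(0)| = |2x - 6 - (-6)| = |2(x - 0)| = 2|x - 0|.
We need 2|x - 0| < 1/80, i.e. |x - 0| < 1/80 / 2 = 1/160.
So any delta <= 1/160 works. Conversely, if delta > 1/160, then x = 0 + 1/160 satisfies |x - 0| = 1/160 < delta but |f(x) - f(0)| = 2 * 1/160 = 1/80, which is not < 1/80; so no larger delta works.
Hence the largest such delta is 1/160.

1/160


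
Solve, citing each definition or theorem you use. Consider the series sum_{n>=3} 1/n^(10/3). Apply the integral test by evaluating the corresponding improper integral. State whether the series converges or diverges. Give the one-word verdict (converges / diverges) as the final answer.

Let f(x) = x^(-10/3). Then f is positive, continuous, and decreasing on [3, infinity), so the integral test applies.
Compute the improper integral int_{3}^infinity f(x) dx:
  antiderivative F(x) = -3/(7*x^(7/3)).
  As x -> infinity, F(x) -> 0 (since p = 10/3 > 1).
  So int = F(infinity) - F(3) = 0 - (-3^(2/3)/63) = 3^(2/3)/63.
  Finite, so by the integral test, the series converges.

converges


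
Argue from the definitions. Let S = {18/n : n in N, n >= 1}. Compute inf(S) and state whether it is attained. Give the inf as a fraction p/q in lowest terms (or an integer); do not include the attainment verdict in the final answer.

Analysis:
- Values: 18, 9, 6, 9/2, ... strictly decreasing.
- The maximum is 18 (n=1); sup = 18 (attained).
- The set is bounded below by 0; 18/n -> 0 so 0 is the greatest lower bound.
- 0 is not in the set, so inf = 0 is not attained.
Conclusion: inf(S) = 0, not attained in S.

0


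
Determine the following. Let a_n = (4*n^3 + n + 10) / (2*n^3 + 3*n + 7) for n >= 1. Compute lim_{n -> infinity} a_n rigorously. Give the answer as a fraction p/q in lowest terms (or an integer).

Divide numerator and denominator by n^3, the highest power:
numerator / n^3 = 4 + n^(-2) + 10/n^3
denominator / n^3 = 2 + 3/n^2 + 7/n^3
As n -> infinity, all terms of the form c/n^k (k >= 1) tend to 0.
So numerator / n^3 -> 4 and denominator / n^3 -> 2.
Therefore lim a_n = 2.

2


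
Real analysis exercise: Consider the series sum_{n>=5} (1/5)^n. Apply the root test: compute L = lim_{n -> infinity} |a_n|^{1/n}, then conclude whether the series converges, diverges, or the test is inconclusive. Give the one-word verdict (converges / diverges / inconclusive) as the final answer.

Let a_n denote the general term. Form |a_n|^(1/n) and simplify:
|a_n|^(1/n) = 1/5
Take the limit as n -> infinity: L = 1/5.
Since L = 1/5 < 1, the root test implies convergence.

converges


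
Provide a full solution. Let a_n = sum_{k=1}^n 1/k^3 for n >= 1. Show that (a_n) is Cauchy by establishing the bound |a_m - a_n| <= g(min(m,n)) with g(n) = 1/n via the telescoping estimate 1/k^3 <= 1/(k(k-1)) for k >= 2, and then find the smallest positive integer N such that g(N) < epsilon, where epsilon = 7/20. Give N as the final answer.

For m > n >= 1: |a_m - a_n| = sum_{k=n+1}^m 1/k^3.
Use 1/k^3 <= 1/(k(k-1)) = 1/(k-1) - 1/k for k >= 2 (which holds since k^3 >= k^2 >= k(k-1) for k >= 2):
sum_{k=n+1}^m 1/k^3 <= sum_{k=n+1}^m (1/(k-1) - 1/k) = 1/n - 1/m <= 1/n.
By symmetry the same bound holds with n,m swapped, so |a_m - a_n| <= 1/min(m,n) = g(min(m,n)). Since g(n) -> 0, (a_n) is Cauchy.
Now solve g(N) < 7/20: 1/N < 7/20 <=> N > 1/(7/20) = 20/7.
The smallest integer strictly greater than 20/7 is N = 3.
Check: g(3) = 1/3 < 7/20; g(2) = 1/2 >= 7/20. So N = 3.

3


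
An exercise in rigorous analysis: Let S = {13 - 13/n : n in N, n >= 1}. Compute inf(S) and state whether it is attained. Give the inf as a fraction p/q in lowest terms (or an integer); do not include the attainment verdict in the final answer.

Analysis:
- Values: 0, 13/2, 26/3, 39/4, ... strictly increasing.
- Minimum is 0 (n=1); inf = 0 (attained).
- 13 - 13/n -> 13 from below; sup = 13, not attained.
Conclusion: inf(S) = 0, attained in S.

0


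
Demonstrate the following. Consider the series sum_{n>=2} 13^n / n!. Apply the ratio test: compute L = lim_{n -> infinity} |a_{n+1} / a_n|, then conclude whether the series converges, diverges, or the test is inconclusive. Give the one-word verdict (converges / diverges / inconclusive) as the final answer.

Let a_n denote the general term. Form the ratio a_{n+1}/a_n and simplify:
a_{n+1}/a_n = 13/(n + 1)
Take the limit as n -> infinity: L = 0.
Since L = 0 < 1, the ratio test implies the series converges.

converges


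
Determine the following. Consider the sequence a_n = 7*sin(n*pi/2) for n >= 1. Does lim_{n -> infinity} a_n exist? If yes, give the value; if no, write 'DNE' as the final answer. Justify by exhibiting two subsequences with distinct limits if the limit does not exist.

Examine the behaviour of a_n along subsequences.
a_{4k+1} = 7*sin(pi/2 + 2k*pi) = 7 -> 7. a_{4k+3} = 7*sin(3pi/2 + 2k*pi) = -7 -> -7.
Since these two subsequential limits are 7 and -7, distinct, the full sequence cannot converge (a convergent sequence has all subsequences tending to the same limit). So lim a_n does not exist.

DNE


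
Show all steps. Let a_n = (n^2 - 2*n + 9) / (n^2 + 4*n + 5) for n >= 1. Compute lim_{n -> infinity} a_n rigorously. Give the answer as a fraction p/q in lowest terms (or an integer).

Divide numerator and denominator by n^2, the highest power:
numerator / n^2 = 1 - 2/n + 9/n^2
denominator / n^2 = 1 + 4/n + 5/n^2
As n -> infinity, all terms of the form c/n^k (k >= 1) tend to 0.
So numerator / n^2 -> 1 and denominator / n^2 -> 1.
Therefore lim a_n = 1.

1


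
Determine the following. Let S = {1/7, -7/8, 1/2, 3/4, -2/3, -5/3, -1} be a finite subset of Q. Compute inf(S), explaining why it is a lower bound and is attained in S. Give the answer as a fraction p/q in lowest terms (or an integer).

S is finite, so inf(S) = min(S).
Sorted increasing:
-5/3, -1, -7/8, -2/3, 1/7, 1/2, 3/4
The extremum is -5/3.
For every x in S, x >= -5/3. And -5/3 is in S, so it is attained.
Therefore inf(S) = -5/3.

-5/3


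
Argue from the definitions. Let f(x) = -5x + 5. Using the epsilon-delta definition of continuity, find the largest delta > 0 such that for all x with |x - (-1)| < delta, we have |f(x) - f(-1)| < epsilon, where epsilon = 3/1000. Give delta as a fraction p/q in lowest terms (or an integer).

We compute f(-1) = -5*(-1) + 5 = 10.
|f(x) - f(-1)| = |-5x + 5 - (10)| = |-5(x - (-1))| = 5|x - (-1)|.
We need 5|x - (-1)| < 3/1000, i.e. |x - (-1)| < 3/1000 / 5 = 3/5000.
So any delta <= 3/5000 works. Conversely, if delta > 3/5000, then x = -1 + 3/5000 satisfies |x - (-1)| = 3/5000 < delta but |f(x) - f(-1)| = 5 * 3/5000 = 3/1000, which is not < 3/1000; so no larger delta works.
Hence the largest such delta is 3/5000.

3/5000


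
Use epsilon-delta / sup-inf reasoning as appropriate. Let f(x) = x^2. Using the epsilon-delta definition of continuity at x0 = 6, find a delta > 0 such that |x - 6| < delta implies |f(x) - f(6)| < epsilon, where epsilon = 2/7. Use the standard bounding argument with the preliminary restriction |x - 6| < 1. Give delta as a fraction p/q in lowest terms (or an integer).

Factor: |x^2 - (6)^2| = |x - 6| * |x + 6|.
Impose |x - 6| < 1 first. Then |x + 6| = |(x - 6) + 2*(6)| <= |x - 6| + 2*|6| < 1 + 12 = 13.
So |x^2 - (6)^2| < delta * 13.
We need delta * 13 <= 2/7, i.e. delta <= 2/7/13 = 2/91.
Since 2/91 < 1, this is tighter than 1; take delta = 2/91.
So delta = 2/91 works.

2/91


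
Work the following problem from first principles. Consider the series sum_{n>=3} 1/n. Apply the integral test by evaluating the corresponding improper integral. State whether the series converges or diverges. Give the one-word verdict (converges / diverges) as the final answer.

Let f(x) = 1/x. Then f is positive, continuous, and decreasing on [3, infinity), so the integral test applies.
Compute the improper integral int_{3}^infinity f(x) dx:
  antiderivative F(x) = log(x).
  As x -> infinity, log(x) -> infinity.
  So int = infinity - log(3) = infinity. By the integral test, the series diverges.

diverges


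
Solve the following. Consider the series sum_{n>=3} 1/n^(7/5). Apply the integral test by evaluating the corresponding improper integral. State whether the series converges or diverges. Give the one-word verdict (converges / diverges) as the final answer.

Let f(x) = x^(-7/5). Then f is positive, continuous, and decreasing on [3, infinity), so the integral test applies.
Compute the improper integral int_{3}^infinity f(x) dx:
  antiderivative F(x) = -5/(2*x^(2/5)).
  As x -> infinity, F(x) -> 0 (since p = 7/5 > 1).
  So int = F(infinity) - F(3) = 0 - (-5*3^(3/5)/6) = 5*3^(3/5)/6.
  Finite, so by the integral test, the series converges.

converges


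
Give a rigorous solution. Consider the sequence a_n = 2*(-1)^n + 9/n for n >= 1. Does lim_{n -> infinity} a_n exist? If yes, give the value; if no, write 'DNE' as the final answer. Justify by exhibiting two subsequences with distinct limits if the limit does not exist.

Examine the behaviour of a_n along subsequences.
a_{2k} = 2 + 9/(2k) -> 2. a_{2k+1} = -2 + 9/(2k+1) -> -2.
Since these two subsequential limits are 2 and -2, distinct, the full sequence cannot converge (a convergent sequence has all subsequences tending to the same limit). So lim a_n does not exist.

DNE


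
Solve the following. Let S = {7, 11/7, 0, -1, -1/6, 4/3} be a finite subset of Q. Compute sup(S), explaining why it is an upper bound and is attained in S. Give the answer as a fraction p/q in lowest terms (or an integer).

S is finite, so sup(S) = max(S).
Sorted decreasing:
7, 11/7, 4/3, 0, -1/6, -1
The extremum is 7.
For every x in S, x <= 7. And 7 is in S, so it is attained.
Therefore sup(S) = 7.

7


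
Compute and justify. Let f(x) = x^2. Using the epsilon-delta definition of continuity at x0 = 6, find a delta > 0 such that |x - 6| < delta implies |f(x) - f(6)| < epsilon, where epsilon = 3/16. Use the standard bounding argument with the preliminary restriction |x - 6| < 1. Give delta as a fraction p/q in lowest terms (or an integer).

Factor: |x^2 - (6)^2| = |x - 6| * |x + 6|.
Impose |x - 6| < 1 first. Then |x + 6| = |(x - 6) + 2*(6)| <= |x - 6| + 2*|6| < 1 + 12 = 13.
So |x^2 - (6)^2| < delta * 13.
We need delta * 13 <= 3/16, i.e. delta <= 3/16/13 = 3/208.
Since 3/208 < 1, this is tighter than 1; take delta = 3/208.
So delta = 3/208 works.

3/208


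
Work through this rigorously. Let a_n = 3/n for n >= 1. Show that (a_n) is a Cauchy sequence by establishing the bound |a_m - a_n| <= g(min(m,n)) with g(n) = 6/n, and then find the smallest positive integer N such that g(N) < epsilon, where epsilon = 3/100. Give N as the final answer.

For any m, n >= 1, by the triangle inequality:
|a_m - a_n| = |3/m - 3/n| <= 3*1/m + 3*1/n <= 6/min(m,n).
So g(n) = 6/n bounds the Cauchy difference. Since g(n) -> 0, (a_n) is Cauchy.
Now solve g(N) < 3/100: 6/N < 3/100 <=> N > 6 / (3/100) = 200.
The smallest integer strictly greater than 200 is N = 201.
Check: g(201) = 6/201 = 2/67 < 3/100; g(200) = 3/100 >= 3/100. So N = 201.

201


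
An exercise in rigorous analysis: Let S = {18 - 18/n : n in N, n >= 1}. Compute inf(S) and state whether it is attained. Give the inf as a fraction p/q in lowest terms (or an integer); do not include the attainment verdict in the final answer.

Analysis:
- Values: 0, 9, 12, 27/2, ... strictly increasing.
- Minimum is 0 (n=1); inf = 0 (attained).
- 18 - 18/n -> 18 from below; sup = 18, not attained.
Conclusion: inf(S) = 0, attained in S.

0


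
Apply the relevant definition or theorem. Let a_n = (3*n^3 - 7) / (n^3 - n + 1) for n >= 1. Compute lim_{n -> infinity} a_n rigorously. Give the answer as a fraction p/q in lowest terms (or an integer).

Divide numerator and denominator by n^3, the highest power:
numerator / n^3 = 3 - 7/n^3
denominator / n^3 = 1 - 1/n^2 + n^(-3)
As n -> infinity, all terms of the form c/n^k (k >= 1) tend to 0.
So numerator / n^3 -> 3 and denominator / n^3 -> 1.
Therefore lim a_n = 3.

3


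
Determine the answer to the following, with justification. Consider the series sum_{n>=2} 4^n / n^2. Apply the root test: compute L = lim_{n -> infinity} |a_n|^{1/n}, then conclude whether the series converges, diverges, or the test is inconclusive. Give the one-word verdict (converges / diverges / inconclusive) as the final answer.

Let a_n denote the general term. Form |a_n|^(1/n) and simplify:
|a_n|^(1/n) = 4/n^(2/n)
Take the limit as n -> infinity: L = 4.
Since L = 4 > 1, the root test implies divergence.

diverges


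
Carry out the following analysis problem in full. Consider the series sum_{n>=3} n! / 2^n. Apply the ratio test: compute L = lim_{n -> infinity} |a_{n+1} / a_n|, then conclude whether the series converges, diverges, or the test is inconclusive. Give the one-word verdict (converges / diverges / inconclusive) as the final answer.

Let a_n denote the general term. Form the ratio a_{n+1}/a_n and simplify:
a_{n+1}/a_n = n/2 + 1/2
Take the limit as n -> infinity: L = infinity.
Since L = infinity > 1 (or L = infinity), the ratio test implies the series diverges.

diverges


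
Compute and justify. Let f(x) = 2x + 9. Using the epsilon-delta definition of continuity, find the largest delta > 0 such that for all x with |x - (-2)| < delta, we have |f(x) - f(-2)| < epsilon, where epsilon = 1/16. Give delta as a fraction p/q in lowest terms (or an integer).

We compute f(-2) = 2*(-2) + 9 = 5.
|f(x) - f(-2)| = |2x + 9 - (5)| = |2(x - (-2))| = 2|x - (-2)|.
We need 2|x - (-2)| < 1/16, i.e. |x - (-2)| < 1/16 / 2 = 1/32.
So any delta <= 1/32 works. Conversely, if delta > 1/32, then x = -2 + 1/32 satisfies |x - (-2)| = 1/32 < delta but |f(x) - f(-2)| = 2 * 1/32 = 1/16, which is not < 1/16; so no larger delta works.
Hence the largest such delta is 1/32.

1/32


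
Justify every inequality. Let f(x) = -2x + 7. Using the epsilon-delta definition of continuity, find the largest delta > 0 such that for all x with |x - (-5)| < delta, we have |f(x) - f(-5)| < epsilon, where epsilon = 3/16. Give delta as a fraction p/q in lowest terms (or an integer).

We compute f(-5) = -2*(-5) + 7 = 17.
|f(x) - f(-5)| = |-2x + 7 - (17)| = |-2(x - (-5))| = 2|x - (-5)|.
We need 2|x - (-5)| < 3/16, i.e. |x - (-5)| < 3/16 / 2 = 3/32.
So any delta <= 3/32 works. Conversely, if delta > 3/32, then x = -5 + 3/32 satisfies |x - (-5)| = 3/32 < delta but |f(x) - f(-5)| = 2 * 3/32 = 3/16, which is not < 3/16; so no larger delta works.
Hence the largest such delta is 3/32.

3/32


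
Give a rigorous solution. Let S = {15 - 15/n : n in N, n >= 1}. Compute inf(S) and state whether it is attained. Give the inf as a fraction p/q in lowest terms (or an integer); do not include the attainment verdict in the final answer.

Analysis:
- Values: 0, 15/2, 10, 45/4, ... strictly increasing.
- Minimum is 0 (n=1); inf = 0 (attained).
- 15 - 15/n -> 15 from below; sup = 15, not attained.
Conclusion: inf(S) = 0, attained in S.

0


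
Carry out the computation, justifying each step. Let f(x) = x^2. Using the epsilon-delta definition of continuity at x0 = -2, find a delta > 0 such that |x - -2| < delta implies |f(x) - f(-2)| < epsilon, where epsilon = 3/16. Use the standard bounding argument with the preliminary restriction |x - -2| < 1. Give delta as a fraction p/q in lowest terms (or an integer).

Factor: |x^2 - (-2)^2| = |x - -2| * |x + -2|.
Impose |x - -2| < 1 first. Then |x + -2| = |(x - -2) + 2*(-2)| <= |x - -2| + 2*|-2| < 1 + 4 = 5.
So |x^2 - (-2)^2| < delta * 5.
We need delta * 5 <= 3/16, i.e. delta <= 3/16/5 = 3/80.
Since 3/80 < 1, this is tighter than 1; take delta = 3/80.
So delta = 3/80 works.

3/80


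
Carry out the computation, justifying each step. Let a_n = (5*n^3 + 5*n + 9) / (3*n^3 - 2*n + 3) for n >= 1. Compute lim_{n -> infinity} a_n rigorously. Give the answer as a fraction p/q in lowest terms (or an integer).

Divide numerator and denominator by n^3, the highest power:
numerator / n^3 = 5 + 5/n^2 + 9/n^3
denominator / n^3 = 3 - 2/n^2 + 3/n^3
As n -> infinity, all terms of the form c/n^k (k >= 1) tend to 0.
So numerator / n^3 -> 5 and denominator / n^3 -> 3.
Therefore lim a_n = 5/3.

5/3


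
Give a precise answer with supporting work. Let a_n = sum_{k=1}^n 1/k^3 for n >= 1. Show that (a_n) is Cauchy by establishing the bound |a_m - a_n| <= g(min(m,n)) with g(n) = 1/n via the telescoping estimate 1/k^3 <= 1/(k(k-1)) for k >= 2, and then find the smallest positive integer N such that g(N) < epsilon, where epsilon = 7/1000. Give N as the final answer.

For m > n >= 1: |a_m - a_n| = sum_{k=n+1}^m 1/k^3.
Use 1/k^3 <= 1/(k(k-1)) = 1/(k-1) - 1/k for k >= 2 (which holds since k^3 >= k^2 >= k(k-1) for k >= 2):
sum_{k=n+1}^m 1/k^3 <= sum_{k=n+1}^m (1/(k-1) - 1/k) = 1/n - 1/m <= 1/n.
By symmetry the same bound holds with n,m swapped, so |a_m - a_n| <= 1/min(m,n) = g(min(m,n)). Since g(n) -> 0, (a_n) is Cauchy.
Now solve g(N) < 7/1000: 1/N < 7/1000 <=> N > 1/(7/1000) = 1000/7.
The smallest integer strictly greater than 1000/7 is N = 143.
Check: g(143) = 1/143 < 7/1000; g(142) = 1/142 >= 7/1000. So N = 143.

143


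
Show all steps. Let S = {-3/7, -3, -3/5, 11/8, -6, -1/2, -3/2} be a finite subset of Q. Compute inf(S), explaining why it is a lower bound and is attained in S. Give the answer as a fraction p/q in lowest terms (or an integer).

S is finite, so inf(S) = min(S).
Sorted increasing:
-6, -3, -3/2, -3/5, -1/2, -3/7, 11/8
The extremum is -6.
For every x in S, x >= -6. And -6 is in S, so it is attained.
Therefore inf(S) = -6.

-6


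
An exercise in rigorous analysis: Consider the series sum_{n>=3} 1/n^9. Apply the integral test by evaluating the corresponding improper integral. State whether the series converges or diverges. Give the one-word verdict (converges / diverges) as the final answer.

Let f(x) = x^(-9). Then f is positive, continuous, and decreasing on [3, infinity), so the integral test applies.
Compute the improper integral int_{3}^infinity f(x) dx:
  antiderivative F(x) = -1/(8*x^8).
  As x -> infinity, F(x) -> 0 (since p = 9 > 1).
  So int = F(infinity) - F(3) = 0 - (-1/52488) = 1/52488.
  Finite, so by the integral test, the series converges.

converges


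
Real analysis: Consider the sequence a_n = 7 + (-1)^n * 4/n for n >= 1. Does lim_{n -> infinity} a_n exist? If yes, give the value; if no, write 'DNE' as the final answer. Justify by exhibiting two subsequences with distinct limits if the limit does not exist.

Examine the behaviour of a_n along subsequences.
Even-n subsequence a_{2k} = 7 + 4/(2k) -> 7. Odd-n subsequence a_{2k+1} = 7 - 4/(2k+1) -> 7. Both tend to 7, which suggests the limit is 7; verify directly.
|a_n - 7| = |(-1)^n * 4/n| = 4/n for every n >= 1.
Given epsilon > 0, choose a positive integer N > 4/epsilon. Then for all n >= N, |a_n - 7| = 4/n <= 4/N < epsilon.
So by the definition of the limit, lim a_n exists and equals 7.

7


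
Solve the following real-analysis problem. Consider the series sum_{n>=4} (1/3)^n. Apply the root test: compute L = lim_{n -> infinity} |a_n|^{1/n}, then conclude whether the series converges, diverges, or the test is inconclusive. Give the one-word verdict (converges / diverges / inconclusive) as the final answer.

Let a_n denote the general term. Form |a_n|^(1/n) and simplify:
|a_n|^(1/n) = 1/3
Take the limit as n -> infinity: L = 1/3.
Since L = 1/3 < 1, the root test implies convergence.

converges


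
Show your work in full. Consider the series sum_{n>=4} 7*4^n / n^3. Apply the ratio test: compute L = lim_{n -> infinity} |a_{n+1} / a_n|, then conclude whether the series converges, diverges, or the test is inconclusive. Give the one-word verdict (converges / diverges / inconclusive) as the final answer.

Let a_n denote the general term. Form the ratio a_{n+1}/a_n and simplify:
a_{n+1}/a_n = 4*n^3/(n + 1)^3
Take the limit as n -> infinity: L = 4.
Since L = 4 > 1 (or L = infinity), the ratio test implies the series diverges.

diverges


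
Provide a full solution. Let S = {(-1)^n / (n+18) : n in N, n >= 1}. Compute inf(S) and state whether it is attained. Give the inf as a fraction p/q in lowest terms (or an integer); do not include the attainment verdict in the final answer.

Analysis:
- Values: -1/19, 1/20, -1/21, 1/22, -1/23, ...
- Positive terms (even n): 1/(2+18), 1/(4+18), ... decreasing -> max = 1/20 (n=2).
- Negative terms (odd n): -1/(1+18), -1/(3+18), ... increasing -> min = -1/19 (n=1).
- So sup = 1/20 (attained at n=2); inf = -1/19 (attained at n=1).
Conclusion: inf(S) = -1/19, attained in S.

-1/19


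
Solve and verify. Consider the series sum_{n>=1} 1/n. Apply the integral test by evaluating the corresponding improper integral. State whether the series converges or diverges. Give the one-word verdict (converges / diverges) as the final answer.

Let f(x) = 1/x. Then f is positive, continuous, and decreasing on [1, infinity), so the integral test applies.
Compute the improper integral int_{1}^infinity f(x) dx:
  antiderivative F(x) = log(x).
  As x -> infinity, log(x) -> infinity.
  So int = infinity - log(1) = infinity. By the integral test, the series diverges.

diverges


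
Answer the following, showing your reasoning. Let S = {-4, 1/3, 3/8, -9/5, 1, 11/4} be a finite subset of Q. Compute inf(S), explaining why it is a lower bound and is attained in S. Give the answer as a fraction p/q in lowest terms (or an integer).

S is finite, so inf(S) = min(S).
Sorted increasing:
-4, -9/5, 1/3, 3/8, 1, 11/4
The extremum is -4.
For every x in S, x >= -4. And -4 is in S, so it is attained.
Therefore inf(S) = -4.

-4
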